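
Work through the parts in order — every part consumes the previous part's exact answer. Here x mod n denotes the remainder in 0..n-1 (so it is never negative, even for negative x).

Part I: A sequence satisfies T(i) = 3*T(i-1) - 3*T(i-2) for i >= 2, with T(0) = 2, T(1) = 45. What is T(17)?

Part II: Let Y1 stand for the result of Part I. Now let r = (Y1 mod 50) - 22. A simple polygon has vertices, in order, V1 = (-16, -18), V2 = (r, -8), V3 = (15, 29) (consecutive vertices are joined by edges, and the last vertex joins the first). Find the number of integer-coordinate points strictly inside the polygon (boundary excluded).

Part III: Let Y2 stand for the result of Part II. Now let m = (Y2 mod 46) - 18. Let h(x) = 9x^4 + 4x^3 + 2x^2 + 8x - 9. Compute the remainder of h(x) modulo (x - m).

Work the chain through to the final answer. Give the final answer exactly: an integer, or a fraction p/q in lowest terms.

Part I: T(2) = 3*(45) - 3*(2) = 129; iterating: T(2)=129, T(3)=252, T(4)=369, T(5)=351, T(6)=-54, T(7)=-1215, T(8)=-3483, T(9)=-6804, T(10)=-9963, T(11)=-9477, T(12)=1458, T(13)=32805, T(14)=94041, T(15)=183708, T(16)=269001, T(17)=255879; answer 255879
Part II: Y1 = 255879; r = 7; cross terms: (-16*-8 - 7*-18)=254, (7*29 - 15*-8)=323, (15*-18 - -16*29)=194; twice the area = |771| = 771; area = 771/2; boundary points = 1 + 1 + 1 = 3; strictly interior points = area - boundary/2 + 1 = 385; answer 385
Part III: Y2 = 385; m = -1; remainder = value at the root: 9*(-1)^4 + 4*(-1)^3 + 2*(-1)^2 + 8*(-1)^1 - 9 = (9) + (-4) + (2) + (-8) + (-9) = -10; answer -10

-10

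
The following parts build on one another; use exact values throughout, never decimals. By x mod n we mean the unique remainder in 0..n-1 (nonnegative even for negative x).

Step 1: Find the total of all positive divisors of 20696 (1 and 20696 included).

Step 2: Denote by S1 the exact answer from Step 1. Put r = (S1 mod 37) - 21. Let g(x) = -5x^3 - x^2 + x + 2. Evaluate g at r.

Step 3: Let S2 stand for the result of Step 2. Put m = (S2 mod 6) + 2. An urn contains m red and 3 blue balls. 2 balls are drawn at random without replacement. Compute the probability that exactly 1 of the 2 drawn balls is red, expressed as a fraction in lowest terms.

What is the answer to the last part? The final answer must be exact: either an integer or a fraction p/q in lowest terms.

4/7

Step 1: 20696 = 2^3 * 13 * 199; sigma = (1 + 2 + 4 + 8) * (1 + 13) * (1 + 199) = 15 * 14 * 200 = 42000; answer 42000
Step 2: S1 = 42000; r = -16; -5*(-16)^3 - 1*(-16)^2 + 1*(-16)^1 + 2 = (20480) + (-256) + (-16) + (2) = 20210; answer 20210
Step 3: S2 = 20210; m = 4; total draws C(7,2) = 21; favorable C(4,1)*C(3,1) = 12; P = 4/7; answer 4/7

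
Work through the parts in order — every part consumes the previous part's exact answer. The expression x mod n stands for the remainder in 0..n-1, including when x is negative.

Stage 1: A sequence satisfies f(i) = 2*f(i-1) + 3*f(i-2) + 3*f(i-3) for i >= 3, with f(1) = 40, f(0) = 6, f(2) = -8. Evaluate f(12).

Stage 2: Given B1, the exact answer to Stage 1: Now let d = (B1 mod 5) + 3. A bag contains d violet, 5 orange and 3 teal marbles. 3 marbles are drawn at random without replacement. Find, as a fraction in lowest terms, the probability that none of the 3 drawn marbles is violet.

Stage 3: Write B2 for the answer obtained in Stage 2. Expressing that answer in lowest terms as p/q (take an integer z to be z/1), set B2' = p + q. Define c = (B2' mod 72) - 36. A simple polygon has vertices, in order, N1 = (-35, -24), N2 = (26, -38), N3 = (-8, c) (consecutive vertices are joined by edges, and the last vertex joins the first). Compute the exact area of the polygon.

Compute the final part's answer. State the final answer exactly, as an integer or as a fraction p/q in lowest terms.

293/2

Stage 1: f(3) = 2*(-8) + 3*(40) + 3*(6) = 122; iterating: f(3)=122, f(4)=340, f(5)=1022, f(6)=3430, f(7)=10946, f(8)=35248, f(9)=113624, f(10)=365830, f(11)=1178276, f(12)=3794914; answer 3794914
Stage 2: B1 = 3794914; d = 7; total draws C(15,3) = 455; favorable C(8,3) = 56; P = 8/65; answer 8/65
Stage 3: B2 = 8/65; threaded value p + q = 73; c = -35; cross terms: (-35*-38 - 26*-24)=1954, (26*-35 - -8*-38)=-1214, (-8*-24 - -35*-35)=-1033; twice the area = |-293| = 293; area = 293/2; answer 293/2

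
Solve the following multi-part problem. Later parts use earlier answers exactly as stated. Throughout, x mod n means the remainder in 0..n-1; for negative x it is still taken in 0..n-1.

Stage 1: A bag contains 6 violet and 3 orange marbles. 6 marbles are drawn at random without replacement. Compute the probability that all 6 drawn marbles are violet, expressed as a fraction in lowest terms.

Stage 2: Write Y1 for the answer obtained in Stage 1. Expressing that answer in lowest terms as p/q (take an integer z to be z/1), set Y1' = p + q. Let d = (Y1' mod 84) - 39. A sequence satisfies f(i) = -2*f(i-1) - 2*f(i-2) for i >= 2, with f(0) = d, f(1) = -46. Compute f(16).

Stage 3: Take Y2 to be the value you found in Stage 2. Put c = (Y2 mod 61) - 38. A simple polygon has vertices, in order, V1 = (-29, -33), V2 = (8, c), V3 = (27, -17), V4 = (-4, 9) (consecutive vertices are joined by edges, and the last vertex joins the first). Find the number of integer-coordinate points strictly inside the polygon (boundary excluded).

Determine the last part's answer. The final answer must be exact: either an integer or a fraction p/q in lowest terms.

515

Stage 1: total draws C(9,6) = 84; favorable C(6,6) = 1; P = 1/84; answer 1/84
Stage 2: Y1 = 1/84; threaded value p + q = 85; d = -38; f(2) = -2*(-46) - 2*(-38) = 168; iterating: f(2)=168, f(3)=-244, f(4)=152, f(5)=184, f(6)=-672, f(7)=976, f(8)=-608, f(9)=-736, f(10)=2688, f(11)=-3904, f(12)=2432, f(13)=2944, f(14)=-10752, f(15)=15616, f(16)=-9728; answer -9728
Stage 3: Y2 = -9728; c = -6; cross terms: (-29*-6 - 8*-33)=438, (8*-17 - 27*-6)=26, (27*9 - -4*-17)=175, (-4*-33 - -29*9)=393; twice the area = |1032| = 1032; area = 516; boundary points = 1 + 1 + 1 + 1 = 4; strictly interior points = area - boundary/2 + 1 = 515; answer 515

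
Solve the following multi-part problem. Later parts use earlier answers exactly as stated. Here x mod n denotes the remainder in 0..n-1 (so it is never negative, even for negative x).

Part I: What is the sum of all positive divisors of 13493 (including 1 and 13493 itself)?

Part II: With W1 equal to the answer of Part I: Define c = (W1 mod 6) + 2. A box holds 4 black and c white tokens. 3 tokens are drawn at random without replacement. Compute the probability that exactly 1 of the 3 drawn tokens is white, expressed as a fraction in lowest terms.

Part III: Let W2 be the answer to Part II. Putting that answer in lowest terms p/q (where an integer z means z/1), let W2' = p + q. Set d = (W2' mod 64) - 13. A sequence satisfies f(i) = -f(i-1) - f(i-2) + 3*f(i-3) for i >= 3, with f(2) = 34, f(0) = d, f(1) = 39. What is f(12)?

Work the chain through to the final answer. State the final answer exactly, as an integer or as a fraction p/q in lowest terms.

-6181

Part I: 13493 = 103 * 131; sigma = (1 + 103) * (1 + 131) = 104 * 132 = 13728; answer 13728
Part II: W1 = 13728; c = 2; total draws C(6,3) = 20; favorable C(2,1)*C(4,2) = 12; P = 3/5; answer 3/5
Part III: W2 = 3/5; threaded value p + q = 8; d = -5; f(3) = -1*(34) - 1*(39) + 3*(-5) = -88; iterating: f(3)=-88, f(4)=171, f(5)=19, f(6)=-454, f(7)=948, f(8)=-437, f(9)=-1873, f(10)=5154, f(11)=-4592, f(12)=-6181; answer -6181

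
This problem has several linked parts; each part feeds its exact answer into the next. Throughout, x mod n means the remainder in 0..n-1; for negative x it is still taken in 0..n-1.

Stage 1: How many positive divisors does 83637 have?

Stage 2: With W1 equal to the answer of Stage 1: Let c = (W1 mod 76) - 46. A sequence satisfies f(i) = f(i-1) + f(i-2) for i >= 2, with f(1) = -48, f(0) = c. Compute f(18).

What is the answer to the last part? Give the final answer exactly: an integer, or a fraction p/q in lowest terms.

Stage 1: 83637 = 3^2 * 9293; number of divisors = (2+1) * (1+1) = 6; answer 6
Stage 2: W1 = 6; c = -40; f(2) = 1*(-48) + 1*(-40) = -88; iterating: f(2)=-88, f(3)=-136, f(4)=-224, f(5)=-360, f(6)=-584, f(7)=-944, f(8)=-1528, f(9)=-2472, f(10)=-4000, f(11)=-6472, f(12)=-10472, f(13)=-16944, f(14)=-27416, f(15)=-44360, f(16)=-71776, f(17)=-116136, f(18)=-187912; answer -187912

-187912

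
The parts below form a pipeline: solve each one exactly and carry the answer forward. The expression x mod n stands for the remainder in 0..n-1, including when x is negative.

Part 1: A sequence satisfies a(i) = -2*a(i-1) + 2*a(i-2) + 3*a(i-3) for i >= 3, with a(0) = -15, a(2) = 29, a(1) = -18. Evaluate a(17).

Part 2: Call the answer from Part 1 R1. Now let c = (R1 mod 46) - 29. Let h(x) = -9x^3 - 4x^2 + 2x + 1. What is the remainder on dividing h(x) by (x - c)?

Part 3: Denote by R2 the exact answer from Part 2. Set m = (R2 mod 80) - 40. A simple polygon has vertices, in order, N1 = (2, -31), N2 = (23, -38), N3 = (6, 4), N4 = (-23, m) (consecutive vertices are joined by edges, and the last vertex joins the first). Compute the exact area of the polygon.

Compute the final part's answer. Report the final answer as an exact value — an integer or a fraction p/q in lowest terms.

Part 1: a(3) = -2*(29) + 2*(-18) + 3*(-15) = -139; iterating: a(3)=-139, a(4)=282, a(5)=-755, a(6)=1657, a(7)=-3978, a(8)=9005, a(9)=-20995, a(10)=48066, a(11)=-111107, a(12)=255361, a(13)=-588738, a(14)=1354877, a(15)=-3121147, a(16)=7185834, a(17)=-16549331; answer -16549331
Part 2: R1 = -16549331; c = 14; remainder = value at the root: -9*(14)^3 - 4*(14)^2 + 2*(14)^1 + 1 = (-24696) + (-784) + (28) + (1) = -25451; answer -25451
Part 3: R2 = -25451; m = 29; cross terms: (2*-38 - 23*-31)=637, (23*4 - 6*-38)=320, (6*29 - -23*4)=266, (-23*-31 - 2*29)=655; twice the area = |1878| = 1878; area = 939; answer 939

939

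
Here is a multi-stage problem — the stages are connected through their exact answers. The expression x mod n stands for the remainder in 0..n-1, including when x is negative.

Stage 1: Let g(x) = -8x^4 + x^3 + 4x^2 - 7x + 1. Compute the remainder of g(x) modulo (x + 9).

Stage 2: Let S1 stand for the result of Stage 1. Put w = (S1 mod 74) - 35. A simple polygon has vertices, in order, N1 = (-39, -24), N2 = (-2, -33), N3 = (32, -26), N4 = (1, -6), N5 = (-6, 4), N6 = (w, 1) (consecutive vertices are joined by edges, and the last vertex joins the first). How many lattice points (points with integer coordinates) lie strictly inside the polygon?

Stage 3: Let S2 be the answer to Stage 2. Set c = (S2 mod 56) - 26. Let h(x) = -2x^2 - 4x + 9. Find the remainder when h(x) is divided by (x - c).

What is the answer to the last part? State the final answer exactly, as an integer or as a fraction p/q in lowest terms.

11

Stage 1: remainder = value at the root: -8*(-9)^4 + 1*(-9)^3 + 4*(-9)^2 - 7*(-9)^1 + 1 = (-52488) + (-729) + (324) + (63) + (1) = -52829; answer -52829
Stage 2: S1 = -52829; w = -28; cross terms: (-39*-33 - -2*-24)=1239, (-2*-26 - 32*-33)=1108, (32*-6 - 1*-26)=-166, (1*4 - -6*-6)=-32, (-6*1 - -28*4)=106, (-28*-24 - -39*1)=711; twice the area = |2966| = 2966; area = 1483; boundary points = 1 + 1 + 1 + 1 + 1 + 1 = 6; strictly interior points = area - boundary/2 + 1 = 1481; answer 1481
Stage 3: S2 = 1481; c = -1; remainder = value at the root: -2*(-1)^2 - 4*(-1)^1 + 9 = (-2) + (4) + (9) = 11; answer 11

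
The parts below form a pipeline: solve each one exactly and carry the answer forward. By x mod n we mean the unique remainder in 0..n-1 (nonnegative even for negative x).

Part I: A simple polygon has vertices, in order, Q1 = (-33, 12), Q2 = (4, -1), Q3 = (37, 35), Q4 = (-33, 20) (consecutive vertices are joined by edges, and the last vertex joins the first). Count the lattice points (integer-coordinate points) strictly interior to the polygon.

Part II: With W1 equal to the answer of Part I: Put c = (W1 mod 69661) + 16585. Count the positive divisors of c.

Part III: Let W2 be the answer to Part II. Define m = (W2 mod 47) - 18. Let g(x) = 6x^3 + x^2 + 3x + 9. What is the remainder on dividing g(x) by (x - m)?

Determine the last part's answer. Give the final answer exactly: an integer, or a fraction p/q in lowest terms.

-1269

Part I: cross terms: (-33*-1 - 4*12)=-15, (4*35 - 37*-1)=177, (37*20 - -33*35)=1895, (-33*12 - -33*20)=264; twice the area = |2321| = 2321; area = 2321/2; boundary points = 1 + 3 + 5 + 8 = 17; strictly interior points = area - boundary/2 + 1 = 1153; answer 1153
Part II: W1 = 1153; c = 17738; 17738 = 2 * 7^2 * 181; number of divisors = (1+1) * (2+1) * (1+1) = 12; answer 12
Part III: W2 = 12; m = -6; remainder = value at the root: 6*(-6)^3 + 1*(-6)^2 + 3*(-6)^1 + 9 = (-1296) + (36) + (-18) + (9) = -1269; answer -1269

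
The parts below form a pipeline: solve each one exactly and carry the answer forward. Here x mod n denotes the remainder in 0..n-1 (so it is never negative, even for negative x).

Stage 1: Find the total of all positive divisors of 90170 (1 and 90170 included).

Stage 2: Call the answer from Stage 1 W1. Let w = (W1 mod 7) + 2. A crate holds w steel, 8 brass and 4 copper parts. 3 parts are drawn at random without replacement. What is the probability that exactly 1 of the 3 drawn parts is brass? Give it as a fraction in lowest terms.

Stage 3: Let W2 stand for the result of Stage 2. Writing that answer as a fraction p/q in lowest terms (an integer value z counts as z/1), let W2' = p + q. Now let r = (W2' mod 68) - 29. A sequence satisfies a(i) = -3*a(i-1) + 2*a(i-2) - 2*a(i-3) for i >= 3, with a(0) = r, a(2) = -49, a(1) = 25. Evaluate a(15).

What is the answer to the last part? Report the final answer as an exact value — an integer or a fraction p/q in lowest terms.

1493478961

Stage 1: 90170 = 2 * 5 * 71 * 127; sigma = (1 + 2) * (1 + 5) * (1 + 71) * (1 + 127) = 3 * 6 * 72 * 128 = 165888; answer 165888
Stage 2: W1 = 165888; w = 4; total draws C(16,3) = 560; favorable C(8,1)*C(8,2) = 224; P = 2/5; answer 2/5
Stage 3: W2 = 2/5; threaded value p + q = 7; r = -22; a(3) = -3*(-49) + 2*(25) - 2*(-22) = 241; iterating: a(3)=241, a(4)=-871, a(5)=3193, a(6)=-11803, a(7)=43537, a(8)=-160603, a(9)=592489, a(10)=-2185747, a(11)=8063425, a(12)=-29746747, a(13)=109738585, a(14)=-404836099, a(15)=1493478961; answer 1493478961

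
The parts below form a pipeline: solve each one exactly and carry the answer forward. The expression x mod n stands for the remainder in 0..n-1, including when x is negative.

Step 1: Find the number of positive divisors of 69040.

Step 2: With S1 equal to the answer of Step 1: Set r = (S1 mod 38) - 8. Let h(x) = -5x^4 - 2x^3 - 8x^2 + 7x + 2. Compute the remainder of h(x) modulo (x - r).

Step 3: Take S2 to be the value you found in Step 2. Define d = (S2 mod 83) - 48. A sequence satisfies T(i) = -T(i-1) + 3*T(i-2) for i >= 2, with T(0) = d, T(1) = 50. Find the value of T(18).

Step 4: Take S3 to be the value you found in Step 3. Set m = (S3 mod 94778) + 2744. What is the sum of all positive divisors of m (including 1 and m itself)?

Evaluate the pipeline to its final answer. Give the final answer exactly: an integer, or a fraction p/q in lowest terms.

Step 1: 69040 = 2^4 * 5 * 863; number of divisors = (4+1) * (1+1) * (1+1) = 20; answer 20
Step 2: S1 = 20; r = 12; remainder = value at the root: -5*(12)^4 - 2*(12)^3 - 8*(12)^2 + 7*(12)^1 + 2 = (-103680) + (-3456) + (-1152) + (84) + (2) = -108202; answer -108202
Step 3: S2 = -108202; d = -18; T(2) = -1*(50) + 3*(-18) = -104; iterating: T(2)=-104, T(3)=254, T(4)=-566, T(5)=1328, T(6)=-3026, T(7)=7010, T(8)=-16088, T(9)=37118, T(10)=-85382, T(11)=196736, T(12)=-452882, T(13)=1043090, T(14)=-2401736, T(15)=5531006, T(16)=-12736214, T(17)=29329232, T(18)=-67537874; answer -67537874
Step 4: S3 = -67537874; m = 41584; 41584 = 2^4 * 23 * 113; sigma = (1 + 2 + 4 + 8 + 16) * (1 + 23) * (1 + 113) = 31 * 24 * 114 = 84816; answer 84816

84816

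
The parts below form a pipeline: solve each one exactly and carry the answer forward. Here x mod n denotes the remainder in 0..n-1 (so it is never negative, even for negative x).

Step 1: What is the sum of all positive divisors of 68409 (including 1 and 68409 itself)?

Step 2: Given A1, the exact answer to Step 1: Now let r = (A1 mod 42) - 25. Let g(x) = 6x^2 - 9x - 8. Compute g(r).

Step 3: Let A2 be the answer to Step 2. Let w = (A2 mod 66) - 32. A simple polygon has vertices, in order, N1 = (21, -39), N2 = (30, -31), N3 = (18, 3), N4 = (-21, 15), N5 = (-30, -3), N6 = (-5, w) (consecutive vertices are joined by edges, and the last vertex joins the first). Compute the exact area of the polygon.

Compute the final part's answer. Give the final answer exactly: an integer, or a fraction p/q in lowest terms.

1887

Step 1: 68409 = 3^2 * 11 * 691; sigma = (1 + 3 + 9) * (1 + 11) * (1 + 691) = 13 * 12 * 692 = 107952; answer 107952
Step 2: A1 = 107952; r = -13; 6*(-13)^2 - 9*(-13)^1 - 8 = (1014) + (117) + (-8) = 1123; answer 1123
Step 3: A2 = 1123; w = -31; cross terms: (21*-31 - 30*-39)=519, (30*3 - 18*-31)=648, (18*15 - -21*3)=333, (-21*-3 - -30*15)=513, (-30*-31 - -5*-3)=915, (-5*-39 - 21*-31)=846; twice the area = |3774| = 3774; area = 1887; answer 1887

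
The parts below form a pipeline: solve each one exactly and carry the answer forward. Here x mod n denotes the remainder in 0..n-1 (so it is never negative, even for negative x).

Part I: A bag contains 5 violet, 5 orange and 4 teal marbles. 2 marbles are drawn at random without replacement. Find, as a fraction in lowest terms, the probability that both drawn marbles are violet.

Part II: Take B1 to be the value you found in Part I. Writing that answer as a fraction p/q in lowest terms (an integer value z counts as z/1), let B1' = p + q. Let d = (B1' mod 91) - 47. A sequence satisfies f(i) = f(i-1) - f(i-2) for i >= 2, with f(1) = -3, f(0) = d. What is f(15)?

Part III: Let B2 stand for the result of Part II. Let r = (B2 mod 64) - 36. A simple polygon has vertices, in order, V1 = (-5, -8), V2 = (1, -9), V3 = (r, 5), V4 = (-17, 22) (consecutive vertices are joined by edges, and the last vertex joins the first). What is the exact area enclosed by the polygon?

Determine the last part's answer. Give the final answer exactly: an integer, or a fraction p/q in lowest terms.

Part I: total draws C(14,2) = 91; favorable C(5,2) = 10; P = 10/91; answer 10/91
Part II: B1 = 10/91; threaded value p + q = 101; d = -37; f(2) = 1*(-3) - 1*(-37) = 34; iterating: f(2)=34, f(3)=37, f(4)=3, f(5)=-34, f(6)=-37, f(7)=-3, f(8)=34, f(9)=37, f(10)=3, f(11)=-34, f(12)=-37, f(13)=-3, f(14)=34, f(15)=37; answer 37
Part III: B2 = 37; r = 1; cross terms: (-5*-9 - 1*-8)=53, (1*5 - 1*-9)=14, (1*22 - -17*5)=107, (-17*-8 - -5*22)=246; twice the area = |420| = 420; area = 210; answer 210

210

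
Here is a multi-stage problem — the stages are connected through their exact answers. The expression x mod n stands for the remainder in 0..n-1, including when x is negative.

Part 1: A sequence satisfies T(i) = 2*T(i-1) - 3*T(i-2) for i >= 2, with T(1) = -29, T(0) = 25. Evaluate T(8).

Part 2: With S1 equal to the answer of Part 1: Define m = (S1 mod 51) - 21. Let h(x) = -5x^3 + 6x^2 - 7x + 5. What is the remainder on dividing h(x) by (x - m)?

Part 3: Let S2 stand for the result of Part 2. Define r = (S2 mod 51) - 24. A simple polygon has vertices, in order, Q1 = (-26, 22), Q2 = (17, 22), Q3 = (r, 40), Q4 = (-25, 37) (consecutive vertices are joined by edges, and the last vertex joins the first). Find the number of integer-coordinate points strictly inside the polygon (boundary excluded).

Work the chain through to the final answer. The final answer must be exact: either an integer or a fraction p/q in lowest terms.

Part 1: T(2) = 2*(-29) - 3*(25) = -133; iterating: T(2)=-133, T(3)=-179, T(4)=41, T(5)=619, T(6)=1115, T(7)=373, T(8)=-2599; answer -2599
Part 2: S1 = -2599; m = -19; remainder = value at the root: -5*(-19)^3 + 6*(-19)^2 - 7*(-19)^1 + 5 = (34295) + (2166) + (133) + (5) = 36599; answer 36599
Part 3: S2 = 36599; r = 8; cross terms: (-26*22 - 17*22)=-946, (17*40 - 8*22)=504, (8*37 - -25*40)=1296, (-25*22 - -26*37)=412; twice the area = |1266| = 1266; area = 633; boundary points = 43 + 9 + 3 + 1 = 56; strictly interior points = area - boundary/2 + 1 = 606; answer 606

606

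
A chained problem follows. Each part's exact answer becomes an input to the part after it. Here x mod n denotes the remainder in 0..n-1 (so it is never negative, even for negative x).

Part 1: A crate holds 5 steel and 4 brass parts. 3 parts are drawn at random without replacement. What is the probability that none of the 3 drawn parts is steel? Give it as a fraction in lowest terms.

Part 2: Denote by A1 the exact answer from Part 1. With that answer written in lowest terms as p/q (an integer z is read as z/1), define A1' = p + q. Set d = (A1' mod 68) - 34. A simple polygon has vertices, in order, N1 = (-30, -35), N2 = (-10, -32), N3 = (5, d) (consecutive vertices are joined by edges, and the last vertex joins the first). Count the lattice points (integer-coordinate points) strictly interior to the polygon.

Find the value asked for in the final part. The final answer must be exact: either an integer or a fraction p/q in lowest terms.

Part 1: total draws C(9,3) = 84; favorable C(4,3) = 4; P = 1/21; answer 1/21
Part 2: A1 = 1/21; threaded value p + q = 22; d = -12; cross terms: (-30*-32 - -10*-35)=610, (-10*-12 - 5*-32)=280, (5*-35 - -30*-12)=-535; twice the area = |355| = 355; area = 355/2; boundary points = 1 + 5 + 1 = 7; strictly interior points = area - boundary/2 + 1 = 175; answer 175

175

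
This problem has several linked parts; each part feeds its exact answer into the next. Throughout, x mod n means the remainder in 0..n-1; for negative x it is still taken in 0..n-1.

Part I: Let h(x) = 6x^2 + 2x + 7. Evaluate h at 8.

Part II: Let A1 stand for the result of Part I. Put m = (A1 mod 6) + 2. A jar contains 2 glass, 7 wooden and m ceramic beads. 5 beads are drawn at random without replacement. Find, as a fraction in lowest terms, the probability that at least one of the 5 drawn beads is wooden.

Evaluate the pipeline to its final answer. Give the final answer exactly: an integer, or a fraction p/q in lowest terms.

Part I: 6*(8)^2 + 2*(8)^1 + 7 = (384) + (16) + (7) = 407; answer 407
Part II: A1 = 407; m = 7; total draws C(16,5) = 4368; complement C(9,5) = 126; favorable 4368 - 126 = 4242; P = 101/104; answer 101/104

101/104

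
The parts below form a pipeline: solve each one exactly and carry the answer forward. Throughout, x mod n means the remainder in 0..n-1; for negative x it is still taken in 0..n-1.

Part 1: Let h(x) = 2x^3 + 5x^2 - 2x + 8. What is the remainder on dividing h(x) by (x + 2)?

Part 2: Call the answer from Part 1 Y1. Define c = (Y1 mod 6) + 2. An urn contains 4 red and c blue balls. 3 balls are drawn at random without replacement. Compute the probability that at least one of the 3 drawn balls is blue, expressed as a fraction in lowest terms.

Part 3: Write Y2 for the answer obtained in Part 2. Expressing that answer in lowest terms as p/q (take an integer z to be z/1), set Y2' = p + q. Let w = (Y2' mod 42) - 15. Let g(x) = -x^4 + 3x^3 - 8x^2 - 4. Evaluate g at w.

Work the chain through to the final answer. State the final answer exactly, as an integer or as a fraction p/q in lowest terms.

-28

Part 1: remainder = value at the root: 2*(-2)^3 + 5*(-2)^2 - 2*(-2)^1 + 8 = (-16) + (20) + (4) + (8) = 16; answer 16
Part 2: Y1 = 16; c = 6; total draws C(10,3) = 120; complement C(4,3) = 4; favorable 120 - 4 = 116; P = 29/30; answer 29/30
Part 3: Y2 = 29/30; threaded value p + q = 59; w = 2; -1*(2)^4 + 3*(2)^3 - 8*(2)^2 - 4 = (-16) + (24) + (-32) + (-4) = -28; answer -28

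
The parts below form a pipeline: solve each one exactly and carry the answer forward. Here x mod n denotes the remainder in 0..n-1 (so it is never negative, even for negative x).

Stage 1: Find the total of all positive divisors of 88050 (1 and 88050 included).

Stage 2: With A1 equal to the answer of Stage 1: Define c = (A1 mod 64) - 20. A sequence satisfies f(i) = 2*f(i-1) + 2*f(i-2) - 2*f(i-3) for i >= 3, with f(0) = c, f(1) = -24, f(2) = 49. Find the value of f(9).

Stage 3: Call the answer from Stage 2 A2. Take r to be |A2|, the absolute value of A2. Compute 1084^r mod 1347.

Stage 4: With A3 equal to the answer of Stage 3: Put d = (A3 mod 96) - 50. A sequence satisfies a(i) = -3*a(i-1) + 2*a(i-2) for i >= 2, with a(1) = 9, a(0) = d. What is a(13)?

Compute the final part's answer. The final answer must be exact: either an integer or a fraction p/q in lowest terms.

52589871

Stage 1: 88050 = 2 * 3 * 5^2 * 587; sigma = (1 + 2) * (1 + 3) * (1 + 5 + 25) * (1 + 587) = 3 * 4 * 31 * 588 = 218736; answer 218736
Stage 2: A1 = 218736; c = 28; f(3) = 2*(49) + 2*(-24) - 2*(28) = -6; iterating: f(3)=-6, f(4)=134, f(5)=158, f(6)=596, f(7)=1240, f(8)=3356, f(9)=8000; answer 8000
Stage 3: A2 = 8000; r = 8000; squarings mod 1347: 1084^1=1084, 1084^2=472, 1084^4=529, 1084^8=1012, 1084^16=424, 1084^32=625, 1084^64=1342, 1084^128=25, 1084^256=625, 1084^512=1342, 1084^1024=25, 1084^2048=625, 1084^4096=1342; 1084^8000 = 1084^64 * 1084^256 * 1084^512 * 1084^1024 * 1084^2048 * 1084^4096 = 808 (mod 1347); answer 808
Stage 4: A3 = 808; d = -10; a(2) = -3*(9) + 2*(-10) = -47; iterating: a(2)=-47, a(3)=159, a(4)=-571, a(5)=2031, a(6)=-7235, a(7)=25767, a(8)=-91771, a(9)=326847, a(10)=-1164083, a(11)=4145943, a(12)=-14765995, a(13)=52589871; answer 52589871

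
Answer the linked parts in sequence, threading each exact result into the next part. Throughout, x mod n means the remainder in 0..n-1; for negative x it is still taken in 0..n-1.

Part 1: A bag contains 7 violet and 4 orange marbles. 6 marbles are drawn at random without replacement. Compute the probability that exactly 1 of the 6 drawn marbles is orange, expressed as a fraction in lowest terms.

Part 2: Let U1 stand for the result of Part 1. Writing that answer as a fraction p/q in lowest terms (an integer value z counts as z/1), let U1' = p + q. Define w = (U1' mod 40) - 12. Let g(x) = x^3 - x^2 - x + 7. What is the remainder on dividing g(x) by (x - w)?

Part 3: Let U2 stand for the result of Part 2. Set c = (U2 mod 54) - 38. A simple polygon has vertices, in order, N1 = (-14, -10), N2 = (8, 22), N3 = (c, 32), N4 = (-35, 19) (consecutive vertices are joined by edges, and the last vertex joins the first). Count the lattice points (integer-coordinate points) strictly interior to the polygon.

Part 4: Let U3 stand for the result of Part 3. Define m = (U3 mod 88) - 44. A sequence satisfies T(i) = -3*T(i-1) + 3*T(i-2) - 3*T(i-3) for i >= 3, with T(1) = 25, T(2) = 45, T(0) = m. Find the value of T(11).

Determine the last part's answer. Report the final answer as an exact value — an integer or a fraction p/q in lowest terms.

-3863700

Part 1: total draws C(11,6) = 462; favorable C(4,1)*C(7,5) = 84; P = 2/11; answer 2/11
Part 2: U1 = 2/11; threaded value p + q = 13; w = 1; remainder = value at the root: 1*(1)^3 - 1*(1)^2 - 1*(1)^1 + 7 = (1) + (-1) + (-1) + (7) = 6; answer 6
Part 3: U2 = 6; c = -32; cross terms: (-14*22 - 8*-10)=-228, (8*32 - -32*22)=960, (-32*19 - -35*32)=512, (-35*-10 - -14*19)=616; twice the area = |1860| = 1860; area = 930; boundary points = 2 + 10 + 1 + 1 = 14; strictly interior points = area - boundary/2 + 1 = 924; answer 924
Part 4: U3 = 924; m = 0; T(3) = -3*(45) + 3*(25) - 3*(0) = -60; iterating: T(3)=-60, T(4)=240, T(5)=-1035, T(6)=4005, T(7)=-15840, T(8)=62640, T(9)=-247455, T(10)=977805, T(11)=-3863700; answer -3863700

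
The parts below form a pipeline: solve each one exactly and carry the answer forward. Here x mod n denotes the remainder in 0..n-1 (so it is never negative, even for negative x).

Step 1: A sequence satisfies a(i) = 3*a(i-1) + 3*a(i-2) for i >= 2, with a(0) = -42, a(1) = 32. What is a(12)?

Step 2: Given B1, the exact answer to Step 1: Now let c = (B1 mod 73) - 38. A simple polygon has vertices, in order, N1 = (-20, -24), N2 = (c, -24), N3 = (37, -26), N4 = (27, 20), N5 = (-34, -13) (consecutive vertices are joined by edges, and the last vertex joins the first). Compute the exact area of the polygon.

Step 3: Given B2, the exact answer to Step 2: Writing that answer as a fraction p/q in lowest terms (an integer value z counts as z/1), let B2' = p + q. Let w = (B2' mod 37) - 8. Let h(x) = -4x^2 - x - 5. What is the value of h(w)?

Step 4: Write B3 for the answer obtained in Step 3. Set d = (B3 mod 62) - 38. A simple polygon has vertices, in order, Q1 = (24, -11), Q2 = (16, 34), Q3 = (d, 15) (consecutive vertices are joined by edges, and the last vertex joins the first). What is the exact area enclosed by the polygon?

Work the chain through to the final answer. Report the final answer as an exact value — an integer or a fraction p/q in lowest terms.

1727/2

Step 1: a(2) = 3*(32) + 3*(-42) = -30; iterating: a(2)=-30, a(3)=6, a(4)=-72, a(5)=-198, a(6)=-810, a(7)=-3024, a(8)=-11502, a(9)=-43578, a(10)=-165240, a(11)=-626454, a(12)=-2375082; answer -2375082
Step 2: B1 = -2375082; c = 8; cross terms: (-20*-24 - 8*-24)=672, (8*-26 - 37*-24)=680, (37*20 - 27*-26)=1442, (27*-13 - -34*20)=329, (-34*-24 - -20*-13)=556; twice the area = |3679| = 3679; area = 3679/2; answer 3679/2
Step 3: B2 = 3679/2; threaded value p + q = 3681; w = 10; -4*(10)^2 - 1*(10)^1 - 5 = (-400) + (-10) + (-5) = -415; answer -415
Step 4: B3 = -415; d = -19; cross terms: (24*34 - 16*-11)=992, (16*15 - -19*34)=886, (-19*-11 - 24*15)=-151; twice the area = |1727| = 1727; area = 1727/2; answer 1727/2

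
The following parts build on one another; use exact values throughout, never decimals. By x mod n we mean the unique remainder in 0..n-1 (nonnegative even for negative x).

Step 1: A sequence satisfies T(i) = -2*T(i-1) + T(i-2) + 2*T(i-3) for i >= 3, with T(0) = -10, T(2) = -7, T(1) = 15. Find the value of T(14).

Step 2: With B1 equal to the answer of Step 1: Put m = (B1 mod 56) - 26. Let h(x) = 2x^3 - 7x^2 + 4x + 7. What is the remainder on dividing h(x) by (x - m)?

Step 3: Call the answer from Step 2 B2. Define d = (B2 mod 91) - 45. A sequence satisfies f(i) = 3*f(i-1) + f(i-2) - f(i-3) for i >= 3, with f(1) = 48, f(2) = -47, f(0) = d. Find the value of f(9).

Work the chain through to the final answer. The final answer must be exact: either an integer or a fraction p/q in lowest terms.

Step 1: T(3) = -2*(-7) + 1*(15) + 2*(-10) = 9; iterating: T(3)=9, T(4)=5, T(5)=-15, T(6)=53, T(7)=-111, T(8)=245, T(9)=-495, T(10)=1013, T(11)=-2031, T(12)=4085, T(13)=-8175, T(14)=16373; answer 16373
Step 2: B1 = 16373; m = -5; remainder = value at the root: 2*(-5)^3 - 7*(-5)^2 + 4*(-5)^1 + 7 = (-250) + (-175) + (-20) + (7) = -438; answer -438
Step 3: B2 = -438; d = -28; f(3) = 3*(-47) + 1*(48) - 1*(-28) = -65; iterating: f(3)=-65, f(4)=-290, f(5)=-888, f(6)=-2889, f(7)=-9265, f(8)=-29796, f(9)=-95764; answer -95764

-95764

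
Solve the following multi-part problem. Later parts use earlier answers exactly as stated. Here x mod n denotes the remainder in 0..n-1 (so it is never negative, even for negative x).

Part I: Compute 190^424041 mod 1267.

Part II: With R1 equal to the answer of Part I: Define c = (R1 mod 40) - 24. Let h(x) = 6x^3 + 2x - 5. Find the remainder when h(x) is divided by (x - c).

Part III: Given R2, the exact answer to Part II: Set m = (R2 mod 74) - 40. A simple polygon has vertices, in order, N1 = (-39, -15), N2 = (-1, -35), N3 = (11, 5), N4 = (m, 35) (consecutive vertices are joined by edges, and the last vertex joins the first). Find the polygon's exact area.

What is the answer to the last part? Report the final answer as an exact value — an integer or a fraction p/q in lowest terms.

Part I: squarings mod 1267: 190^1=190, 190^2=624, 190^4=407, 190^8=939, 190^16=1156, 190^32=918, 190^64=169, 190^128=687, 190^256=645, 190^512=449, 190^1024=148, 190^2048=365, 190^4096=190, 190^8192=624, 190^16384=407, 190^32768=939, 190^65536=1156, 190^131072=918, 190^262144=169; 190^424041 = 190^1 * 190^8 * 190^32 * 190^64 * 190^2048 * 190^4096 * 190^8192 * 190^16384 * 190^131072 * 190^262144 = 568 (mod 1267); answer 568
Part II: R1 = 568; c = -16; remainder = value at the root: 6*(-16)^3 + 2*(-16)^1 - 5 = (-24576) + (-32) + (-5) = -24613; answer -24613
Part III: R2 = -24613; m = -11; cross terms: (-39*-35 - -1*-15)=1350, (-1*5 - 11*-35)=380, (11*35 - -11*5)=440, (-11*-15 - -39*35)=1530; twice the area = |3700| = 3700; area = 1850; answer 1850

1850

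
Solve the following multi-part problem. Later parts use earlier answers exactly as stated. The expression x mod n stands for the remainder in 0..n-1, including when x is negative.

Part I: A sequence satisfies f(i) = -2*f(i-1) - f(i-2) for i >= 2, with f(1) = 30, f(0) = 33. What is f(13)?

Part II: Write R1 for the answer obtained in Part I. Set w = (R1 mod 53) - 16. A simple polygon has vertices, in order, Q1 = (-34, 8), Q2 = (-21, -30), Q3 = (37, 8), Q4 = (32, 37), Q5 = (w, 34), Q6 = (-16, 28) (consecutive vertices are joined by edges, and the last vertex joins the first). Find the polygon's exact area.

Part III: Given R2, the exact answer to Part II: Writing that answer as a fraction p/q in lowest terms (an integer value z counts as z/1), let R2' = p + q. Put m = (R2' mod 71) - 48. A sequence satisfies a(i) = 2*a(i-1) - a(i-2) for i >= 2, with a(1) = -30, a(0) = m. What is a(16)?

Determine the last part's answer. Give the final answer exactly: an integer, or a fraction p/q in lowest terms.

Part I: f(2) = -2*(30) - 1*(33) = -93; iterating: f(2)=-93, f(3)=156, f(4)=-219, f(5)=282, f(6)=-345, f(7)=408, f(8)=-471, f(9)=534, f(10)=-597, f(11)=660, f(12)=-723, f(13)=786; answer 786
Part II: R1 = 786; w = 28; cross terms: (-34*-30 - -21*8)=1188, (-21*8 - 37*-30)=942, (37*37 - 32*8)=1113, (32*34 - 28*37)=52, (28*28 - -16*34)=1328, (-16*8 - -34*28)=824; twice the area = |5447| = 5447; area = 5447/2; answer 5447/2
Part III: R2 = 5447/2; threaded value p + q = 5449; m = 5; a(2) = 2*(-30) - 1*(5) = -65; iterating: a(2)=-65, a(3)=-100, a(4)=-135, a(5)=-170, a(6)=-205, a(7)=-240, a(8)=-275, a(9)=-310, a(10)=-345, a(11)=-380, a(12)=-415, a(13)=-450, a(14)=-485, a(15)=-520, a(16)=-555; answer -555

-555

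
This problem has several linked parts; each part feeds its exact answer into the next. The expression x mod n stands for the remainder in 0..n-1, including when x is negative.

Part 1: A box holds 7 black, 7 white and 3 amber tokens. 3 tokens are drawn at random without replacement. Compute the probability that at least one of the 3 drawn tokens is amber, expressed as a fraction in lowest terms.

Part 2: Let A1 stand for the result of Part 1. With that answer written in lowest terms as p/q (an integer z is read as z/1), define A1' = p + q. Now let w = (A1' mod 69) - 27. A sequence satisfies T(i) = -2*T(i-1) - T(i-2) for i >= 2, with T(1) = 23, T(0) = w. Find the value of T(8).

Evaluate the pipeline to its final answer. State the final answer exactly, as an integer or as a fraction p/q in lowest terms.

Part 1: total draws C(17,3) = 680; complement C(14,3) = 364; favorable 680 - 364 = 316; P = 79/170; answer 79/170
Part 2: A1 = 79/170; threaded value p + q = 249; w = 15; T(2) = -2*(23) - 1*(15) = -61; iterating: T(2)=-61, T(3)=99, T(4)=-137, T(5)=175, T(6)=-213, T(7)=251, T(8)=-289; answer -289

-289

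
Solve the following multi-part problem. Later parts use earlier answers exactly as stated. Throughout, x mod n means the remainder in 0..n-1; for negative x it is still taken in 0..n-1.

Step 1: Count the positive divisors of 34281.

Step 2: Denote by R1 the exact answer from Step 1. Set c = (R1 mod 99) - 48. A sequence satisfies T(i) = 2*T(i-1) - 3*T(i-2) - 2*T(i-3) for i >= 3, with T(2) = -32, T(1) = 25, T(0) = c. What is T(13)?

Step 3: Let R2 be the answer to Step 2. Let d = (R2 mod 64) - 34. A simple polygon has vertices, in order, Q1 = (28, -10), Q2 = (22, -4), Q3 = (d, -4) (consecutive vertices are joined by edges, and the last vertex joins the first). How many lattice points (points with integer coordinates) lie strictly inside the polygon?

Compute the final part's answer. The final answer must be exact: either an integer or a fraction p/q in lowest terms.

34

Step 1: 34281 = 3^2 * 13 * 293; number of divisors = (2+1) * (1+1) * (1+1) = 12; answer 12
Step 2: R1 = 12; c = -36; T(3) = 2*(-32) - 3*(25) - 2*(-36) = -67; iterating: T(3)=-67, T(4)=-88, T(5)=89, T(6)=576, T(7)=1061, T(8)=216, T(9)=-3903, T(10)=-10576, T(11)=-9875, T(12)=19784, T(13)=90345; answer 90345
Step 3: R2 = 90345; d = 7; cross terms: (28*-4 - 22*-10)=108, (22*-4 - 7*-4)=-60, (7*-10 - 28*-4)=42; twice the area = |90| = 90; area = 45; boundary points = 6 + 15 + 3 = 24; strictly interior points = area - boundary/2 + 1 = 34; answer 34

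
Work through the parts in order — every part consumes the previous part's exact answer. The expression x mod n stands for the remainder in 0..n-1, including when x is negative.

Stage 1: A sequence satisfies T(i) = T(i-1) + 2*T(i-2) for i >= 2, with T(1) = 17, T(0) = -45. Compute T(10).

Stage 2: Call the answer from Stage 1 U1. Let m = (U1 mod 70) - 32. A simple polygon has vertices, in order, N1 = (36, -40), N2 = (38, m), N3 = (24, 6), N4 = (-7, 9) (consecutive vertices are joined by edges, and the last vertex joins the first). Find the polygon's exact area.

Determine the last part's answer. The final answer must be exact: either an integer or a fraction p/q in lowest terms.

1191

Stage 1: T(2) = 1*(17) + 2*(-45) = -73; iterating: T(2)=-73, T(3)=-39, T(4)=-185, T(5)=-263, T(6)=-633, T(7)=-1159, T(8)=-2425, T(9)=-4743, T(10)=-9593; answer -9593
Stage 2: U1 = -9593; m = 35; cross terms: (36*35 - 38*-40)=2780, (38*6 - 24*35)=-612, (24*9 - -7*6)=258, (-7*-40 - 36*9)=-44; twice the area = |2382| = 2382; area = 1191; answer 1191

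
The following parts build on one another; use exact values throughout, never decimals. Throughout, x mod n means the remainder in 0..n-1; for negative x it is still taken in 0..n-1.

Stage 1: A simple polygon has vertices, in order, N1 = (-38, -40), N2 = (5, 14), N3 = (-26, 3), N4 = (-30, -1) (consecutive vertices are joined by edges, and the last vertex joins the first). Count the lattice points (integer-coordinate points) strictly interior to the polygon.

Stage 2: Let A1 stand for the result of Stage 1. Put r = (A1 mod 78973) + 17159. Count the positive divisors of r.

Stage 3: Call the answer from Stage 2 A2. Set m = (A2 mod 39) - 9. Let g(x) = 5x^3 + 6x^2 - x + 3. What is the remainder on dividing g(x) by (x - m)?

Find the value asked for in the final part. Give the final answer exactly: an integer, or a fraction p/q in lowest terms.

-467

Stage 1: cross terms: (-38*14 - 5*-40)=-332, (5*3 - -26*14)=379, (-26*-1 - -30*3)=116, (-30*-40 - -38*-1)=1162; twice the area = |1325| = 1325; area = 1325/2; boundary points = 1 + 1 + 4 + 1 = 7; strictly interior points = area - boundary/2 + 1 = 660; answer 660
Stage 2: A1 = 660; r = 17819; 17819 = 103 * 173; number of divisors = (1+1) * (1+1) = 4; answer 4
Stage 3: A2 = 4; m = -5; remainder = value at the root: 5*(-5)^3 + 6*(-5)^2 - 1*(-5)^1 + 3 = (-625) + (150) + (5) + (3) = -467; answer -467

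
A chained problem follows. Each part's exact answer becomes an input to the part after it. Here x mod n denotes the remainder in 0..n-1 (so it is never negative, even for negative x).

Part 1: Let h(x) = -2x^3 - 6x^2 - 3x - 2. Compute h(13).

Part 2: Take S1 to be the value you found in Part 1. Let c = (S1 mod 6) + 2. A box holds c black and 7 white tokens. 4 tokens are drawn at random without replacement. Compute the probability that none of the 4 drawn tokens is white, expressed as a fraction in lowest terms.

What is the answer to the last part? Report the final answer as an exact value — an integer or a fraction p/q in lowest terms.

Part 1: -2*(13)^3 - 6*(13)^2 - 3*(13)^1 - 2 = (-4394) + (-1014) + (-39) + (-2) = -5449; answer -5449
Part 2: S1 = -5449; c = 7; total draws C(14,4) = 1001; favorable C(7,4) = 35; P = 5/143; answer 5/143

5/143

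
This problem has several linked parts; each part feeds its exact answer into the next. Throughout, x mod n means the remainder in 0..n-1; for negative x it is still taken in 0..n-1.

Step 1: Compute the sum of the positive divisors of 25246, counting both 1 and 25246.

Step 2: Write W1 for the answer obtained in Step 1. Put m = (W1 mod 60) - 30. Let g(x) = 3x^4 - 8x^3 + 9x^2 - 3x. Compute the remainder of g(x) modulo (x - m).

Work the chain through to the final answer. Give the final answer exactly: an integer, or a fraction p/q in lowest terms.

Step 1: 25246 = 2 * 13 * 971; sigma = (1 + 2) * (1 + 13) * (1 + 971) = 3 * 14 * 972 = 40824; answer 40824
Step 2: W1 = 40824; m = -6; remainder = value at the root: 3*(-6)^4 - 8*(-6)^3 + 9*(-6)^2 - 3*(-6)^1 = (3888) + (1728) + (324) + (18) = 5958; answer 5958

5958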